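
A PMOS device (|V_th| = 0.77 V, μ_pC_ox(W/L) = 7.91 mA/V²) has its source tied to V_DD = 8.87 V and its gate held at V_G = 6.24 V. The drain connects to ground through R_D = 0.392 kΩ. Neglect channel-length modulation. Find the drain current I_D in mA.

I_D = 13.7 mA

V_SG = V_DD − V_G = 8.87 − 6.24 = 2.63 V, so V_ov = 2.63 − 0.77 = 1.86 V.
Assume saturation: I_D = ½ k_p V_ov² = 0.5 × 7.91 × 1.86² = 13.7 mA, giving V_SD = V_DD − I_D R_D = 8.87 − 13.7 × 0.392 = 3.51 V.
V_SD = 3.51 V ≥ V_ov = 1.86 V, confirming saturation.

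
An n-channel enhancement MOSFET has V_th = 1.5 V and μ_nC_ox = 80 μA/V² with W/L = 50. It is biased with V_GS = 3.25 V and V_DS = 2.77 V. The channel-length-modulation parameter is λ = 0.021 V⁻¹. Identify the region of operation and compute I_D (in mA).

k_n = μ_nC_ox · (W/L) = 4 mA/V².
V_ov = V_GS − V_th = 3.25 − 1.5 = 1.75 V.
Since V_DS = 2.77 V ≥ V_ov = 1.75 V, the device is in saturation.
I_D = ½ k_n V_ov² (1 + λ V_DS) = 0.5 × 4 × 1.75² × (1 + 0.021 × 2.77) = 6.48 mA.

Saturation; I_D = 6.48 mA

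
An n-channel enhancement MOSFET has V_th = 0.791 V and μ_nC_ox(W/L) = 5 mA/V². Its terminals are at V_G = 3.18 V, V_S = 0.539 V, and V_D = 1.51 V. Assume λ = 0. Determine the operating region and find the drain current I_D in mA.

Triode; I_D = 6.62 mA

V_GS = V_G − V_S = 3.18 − 0.539 = 2.64 V; V_DS = V_D − V_S = 1.51 − 0.539 = 0.971 V.
V_ov = V_GS − V_th = 2.64 − 0.791 = 1.85 V.
Since V_DS = 0.971 V < V_ov = 1.85 V, the device is in the triode region.
I_D = k_n [V_ov · V_DS − ½ V_DS²] = 5 × [1.85 × 0.971 − 0.5 × 0.971²] = 6.62 mA.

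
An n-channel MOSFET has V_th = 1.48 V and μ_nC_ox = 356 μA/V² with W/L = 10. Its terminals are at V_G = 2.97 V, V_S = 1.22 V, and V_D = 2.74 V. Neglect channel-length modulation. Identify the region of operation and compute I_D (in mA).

V_GS = V_G − V_S = 2.97 − 1.22 = 1.75 V; V_DS = V_D − V_S = 2.74 − 1.22 = 1.52 V.
k_n = μ_nC_ox · (W/L) = 3.56 mA/V².
V_ov = V_GS − V_th = 1.75 − 1.48 = 0.27 V.
Since V_DS = 1.52 V ≥ V_ov = 0.27 V, the device is in saturation.
I_D = ½ k_n V_ov² = 0.5 × 3.56 × 0.27² = 0.13 mA.

Saturation; I_D = 0.130 mA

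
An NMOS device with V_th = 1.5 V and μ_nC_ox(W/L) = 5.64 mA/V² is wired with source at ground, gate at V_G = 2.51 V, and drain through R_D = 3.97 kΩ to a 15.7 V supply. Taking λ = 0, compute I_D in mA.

I_D = 2.88 mA

V_GS = V_G = 2.51 V, so V_ov = 2.51 − 1.5 = 1.01 V.
Assume saturation: I_D = ½ k_n V_ov² = 0.5 × 5.64 × 1.01² = 2.88 mA, giving V_DS = V_DD − I_D R_D = 15.7 − 2.88 × 3.97 = 4.28 V.
V_DS = 4.28 V ≥ V_ov = 1.01 V, confirming saturation.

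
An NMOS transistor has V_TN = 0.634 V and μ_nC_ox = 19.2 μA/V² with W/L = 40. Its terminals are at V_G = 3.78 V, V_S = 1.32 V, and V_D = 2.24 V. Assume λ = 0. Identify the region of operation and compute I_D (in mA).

V_GS = V_G − V_S = 3.78 − 1.32 = 2.46 V; V_DS = V_D − V_S = 2.24 − 1.32 = 0.92 V.
k_n = μ_nC_ox · (W/L) = 0.768 mA/V².
V_ov = V_GS − V_TN = 2.46 − 0.634 = 1.83 V.
Since V_DS = 0.92 V < V_ov = 1.83 V, the device is in the triode region.
I_D = k_n [V_ov · V_DS − ½ V_DS²] = 0.768 × [1.83 × 0.92 − 0.5 × 0.92²] = 0.965 mA.

Triode; I_D = 0.965 mA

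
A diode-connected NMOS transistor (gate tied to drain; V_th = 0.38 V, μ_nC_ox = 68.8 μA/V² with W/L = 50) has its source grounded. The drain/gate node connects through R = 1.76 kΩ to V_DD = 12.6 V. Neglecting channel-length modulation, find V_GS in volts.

V_GS = 2.23 V

With gate tied to drain, V_GS = V_DS ≥ V_GS − V_th, so the device is in saturation.
k_n = μ_nC_ox · (W/L) = 3.44 mA/V².
KCL at the drain: ½ k_n (V_GS − V_th)² = (V_DD − V_GS)/R.
Let x = V_GS − 0.38. Then 3.03 x² + x − 12.22 = 0, giving x = 1.85 V (positive root), so V_GS = 2.23 V.
I_D = (V_DD − V_GS)/R = (12.6 − 2.23) / 1.76 = 5.89 mA.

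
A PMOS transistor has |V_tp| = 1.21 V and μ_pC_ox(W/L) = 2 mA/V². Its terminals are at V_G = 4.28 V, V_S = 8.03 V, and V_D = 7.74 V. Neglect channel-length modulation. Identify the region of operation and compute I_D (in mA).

Triode; I_D = 1.39 mA

V_SG = V_S − V_G = 8.03 − 4.28 = 3.75 V; V_SD = V_S − V_D = 8.03 − 7.74 = 0.29 V.
V_ov = V_SG − |V_tp| = 3.75 − 1.21 = 2.54 V.
Since V_SD = 0.29 V < V_ov = 2.54 V, the device is in the triode region.
I_D = k_p [V_ov · V_SD − ½ V_SD²] = 2 × [2.54 × 0.29 − 0.5 × 0.29²] = 1.39 mA.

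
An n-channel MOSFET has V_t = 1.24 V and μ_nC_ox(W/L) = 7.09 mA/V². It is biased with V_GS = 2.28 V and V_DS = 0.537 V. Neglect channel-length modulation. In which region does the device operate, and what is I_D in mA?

Triode; I_D = 2.94 mA

V_ov = V_GS − V_t = 2.28 − 1.24 = 1.04 V.
Since V_DS = 0.537 V < V_ov = 1.04 V, the device is in the triode region.
I_D = k_n [V_ov · V_DS − ½ V_DS²] = 7.09 × [1.04 × 0.537 − 0.5 × 0.537²] = 2.94 mA.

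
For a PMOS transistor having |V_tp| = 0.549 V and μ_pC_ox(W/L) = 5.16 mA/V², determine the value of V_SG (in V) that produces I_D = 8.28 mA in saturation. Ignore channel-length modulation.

V_SG = 2.34 V

In saturation I_D = ½ k_p (V_SG − |V_tp|)², so V_SG − |V_tp| = √(2 I_D / k_p) = √(2 × 8.28 / 5.16) = 1.79 V.
V_SG = 0.549 + 1.79 = 2.34 V.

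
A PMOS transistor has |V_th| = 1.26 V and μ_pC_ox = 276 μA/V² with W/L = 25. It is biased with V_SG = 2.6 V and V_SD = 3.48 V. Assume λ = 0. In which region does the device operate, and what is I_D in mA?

k_p = μ_pC_ox · (W/L) = 6.9 mA/V².
V_ov = V_SG − |V_th| = 2.6 − 1.26 = 1.34 V.
Since V_SD = 3.48 V ≥ V_ov = 1.34 V, the device is in saturation.
I_D = ½ k_p V_ov² = 0.5 × 6.9 × 1.34² = 6.19 mA.

Saturation; I_D = 6.19 mA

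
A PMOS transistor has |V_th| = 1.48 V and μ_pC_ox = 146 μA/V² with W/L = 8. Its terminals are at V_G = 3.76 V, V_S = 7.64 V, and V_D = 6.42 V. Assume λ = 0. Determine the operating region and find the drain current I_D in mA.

Triode; I_D = 2.55 mA

V_SG = V_S − V_G = 7.64 − 3.76 = 3.88 V; V_SD = V_S − V_D = 7.64 − 6.42 = 1.22 V.
k_p = μ_pC_ox · (W/L) = 1.168 mA/V².
V_ov = V_SG − |V_th| = 3.88 − 1.48 = 2.4 V.
Since V_SD = 1.22 V < V_ov = 2.4 V, the device is in the triode region.
I_D = k_p [V_ov · V_SD − ½ V_SD²] = 1.168 × [2.4 × 1.22 − 0.5 × 1.22²] = 2.55 mA.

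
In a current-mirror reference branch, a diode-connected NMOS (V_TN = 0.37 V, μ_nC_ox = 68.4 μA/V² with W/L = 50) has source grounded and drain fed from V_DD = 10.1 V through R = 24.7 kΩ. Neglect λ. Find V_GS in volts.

With gate tied to drain, V_GS = V_DS ≥ V_GS − V_TN, so the device is in saturation.
k_n = μ_nC_ox · (W/L) = 3.42 mA/V².
KCL at the drain: ½ k_n (V_GS − V_TN)² = (V_DD − V_GS)/R.
Let x = V_GS − 0.37. Then 42.2 x² + x − 9.73 = 0, giving x = 0.468 V (positive root), so V_GS = 0.838 V.
I_D = (V_DD − V_GS)/R = (10.1 − 0.838) / 24.7 = 0.375 mA.

V_GS = 0.838 V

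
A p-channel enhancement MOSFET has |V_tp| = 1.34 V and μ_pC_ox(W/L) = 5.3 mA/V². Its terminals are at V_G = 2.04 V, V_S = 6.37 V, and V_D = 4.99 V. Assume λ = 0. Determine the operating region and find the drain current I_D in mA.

Triode; I_D = 16.8 mA

V_SG = V_S − V_G = 6.37 − 2.04 = 4.33 V; V_SD = V_S − V_D = 6.37 − 4.99 = 1.38 V.
V_ov = V_SG − |V_tp| = 4.33 − 1.34 = 2.99 V.
Since V_SD = 1.38 V < V_ov = 2.99 V, the device is in the triode region.
I_D = k_p [V_ov · V_SD − ½ V_SD²] = 5.3 × [2.99 × 1.38 − 0.5 × 1.38²] = 16.8 mA.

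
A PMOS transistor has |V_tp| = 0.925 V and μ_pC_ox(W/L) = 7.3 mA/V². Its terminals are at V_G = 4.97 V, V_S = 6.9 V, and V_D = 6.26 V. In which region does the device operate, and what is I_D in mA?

Triode; I_D = 3.20 mA

V_SG = V_S − V_G = 6.9 − 4.97 = 1.93 V; V_SD = V_S − V_D = 6.9 − 6.26 = 0.64 V.
V_ov = V_SG − |V_tp| = 1.93 − 0.925 = 1.01 V.
Since V_SD = 0.64 V < V_ov = 1.01 V, the device is in the triode region.
I_D = k_p [V_ov · V_SD − ½ V_SD²] = 7.3 × [1.01 × 0.64 − 0.5 × 0.64²] = 3.2 mA.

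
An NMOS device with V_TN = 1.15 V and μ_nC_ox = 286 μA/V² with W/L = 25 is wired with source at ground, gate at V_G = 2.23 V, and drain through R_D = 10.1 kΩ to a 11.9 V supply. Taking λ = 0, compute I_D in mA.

I_D = 1.16 mA

V_GS = V_G = 2.23 V, so V_ov = 2.23 − 1.15 = 1.08 V.
k_n = μ_nC_ox · (W/L) = 7.15 mA/V².
Assume saturation: I_D = ½ k_n V_ov² = 0.5 × 7.15 × 1.08² = 4.17 mA, giving V_DS = V_DD − I_D R_D = 11.9 − 4.17 × 10.1 = -30.2 V.
But -30.2 V < V_ov = 1.08 V, so the device is actually in triode.
In triode I_D = k_n[V_ov V_DS − ½ V_DS²] and I_D = (V_DD − V_DS)/R_D. Equating: 36.1 V_DS² − 78.99 V_DS + 11.9 = 0, giving V_DS = 0.163 V (the root below V_ov).
I_D = (11.9 − 0.163) / 10.1 = 1.16 mA.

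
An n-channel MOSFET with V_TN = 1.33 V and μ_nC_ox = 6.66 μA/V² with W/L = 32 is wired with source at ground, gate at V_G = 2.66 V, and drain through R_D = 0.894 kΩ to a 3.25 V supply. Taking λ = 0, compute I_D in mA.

I_D = 0.188 mA

V_GS = V_G = 2.66 V, so V_ov = 2.66 − 1.33 = 1.33 V.
k_n = μ_nC_ox · (W/L) = 0.2131 mA/V².
Assume saturation: I_D = ½ k_n V_ov² = 0.5 × 0.2131 × 1.33² = 0.188 mA, giving V_DS = V_DD − I_D R_D = 3.25 − 0.188 × 0.894 = 3.08 V.
V_DS = 3.08 V ≥ V_ov = 1.33 V, confirming saturation.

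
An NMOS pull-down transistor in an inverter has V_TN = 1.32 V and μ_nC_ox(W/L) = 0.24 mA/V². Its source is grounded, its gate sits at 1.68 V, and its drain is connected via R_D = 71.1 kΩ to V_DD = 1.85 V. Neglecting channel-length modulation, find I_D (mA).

V_GS = V_G = 1.68 V, so V_ov = 1.68 − 1.32 = 0.36 V.
Assume saturation: I_D = ½ k_n V_ov² = 0.5 × 0.24 × 0.36² = 0.0156 mA, giving V_DS = V_DD − I_D R_D = 1.85 − 0.0156 × 71.1 = 0.744 V.
V_DS = 0.744 V ≥ V_ov = 0.36 V, confirming saturation.

I_D = 0.0156 mA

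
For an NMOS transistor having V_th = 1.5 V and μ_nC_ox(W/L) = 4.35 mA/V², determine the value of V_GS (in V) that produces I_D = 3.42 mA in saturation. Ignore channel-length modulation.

In saturation I_D = ½ k_n (V_GS − V_th)², so V_GS − V_th = √(2 I_D / k_n) = √(2 × 3.42 / 4.35) = 1.25 V.
V_GS = 1.5 + 1.25 = 2.75 V.

V_GS = 2.75 V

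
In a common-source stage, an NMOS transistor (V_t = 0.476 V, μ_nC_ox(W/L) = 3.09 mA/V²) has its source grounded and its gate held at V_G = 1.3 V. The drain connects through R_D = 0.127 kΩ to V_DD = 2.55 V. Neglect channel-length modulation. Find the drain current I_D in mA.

V_GS = V_G = 1.3 V, so V_ov = 1.3 − 0.476 = 0.824 V.
Assume saturation: I_D = ½ k_n V_ov² = 0.5 × 3.09 × 0.824² = 1.05 mA, giving V_DS = V_DD − I_D R_D = 2.55 − 1.05 × 0.127 = 2.42 V.
V_DS = 2.42 V ≥ V_ov = 0.824 V, confirming saturation.

I_D = 1.05 mA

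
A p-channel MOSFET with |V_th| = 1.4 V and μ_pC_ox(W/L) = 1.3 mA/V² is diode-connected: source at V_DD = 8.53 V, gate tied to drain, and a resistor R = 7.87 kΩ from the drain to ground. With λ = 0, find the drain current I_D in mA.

With gate tied to drain, V_SG = V_SD ≥ V_SG − |V_th|, so the device is in saturation.
KCL at the drain: ½ k_p (V_SG − |V_th|)² = (V_DD − V_SG)/R.
Let x = V_SG − 1.4. Then 5.12 x² + x − 7.13 = 0, giving x = 1.09 V (positive root), so V_SG = 2.49 V.
I_D = (V_DD − V_SG)/R = (8.53 − 2.49) / 7.87 = 0.768 mA.

I_D = 0.768 mA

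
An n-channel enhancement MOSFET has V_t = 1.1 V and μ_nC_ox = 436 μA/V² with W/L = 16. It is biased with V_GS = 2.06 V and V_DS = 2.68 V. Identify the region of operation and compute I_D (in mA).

Saturation; I_D = 3.21 mA

k_n = μ_nC_ox · (W/L) = 6.976 mA/V².
V_ov = V_GS − V_t = 2.06 − 1.1 = 0.96 V.
Since V_DS = 2.68 V ≥ V_ov = 0.96 V, the device is in saturation.
I_D = ½ k_n V_ov² = 0.5 × 6.976 × 0.96² = 3.21 mA.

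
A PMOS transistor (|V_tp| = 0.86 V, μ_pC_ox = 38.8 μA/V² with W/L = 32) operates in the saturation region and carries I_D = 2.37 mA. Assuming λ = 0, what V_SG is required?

k_p = μ_pC_ox · (W/L) = 1.242 mA/V².
In saturation I_D = ½ k_p (V_SG − |V_tp|)², so V_SG − |V_tp| = √(2 I_D / k_p) = √(2 × 2.37 / 1.242) = 1.95 V.
V_SG = 0.86 + 1.95 = 2.81 V.

V_SG = 2.81 V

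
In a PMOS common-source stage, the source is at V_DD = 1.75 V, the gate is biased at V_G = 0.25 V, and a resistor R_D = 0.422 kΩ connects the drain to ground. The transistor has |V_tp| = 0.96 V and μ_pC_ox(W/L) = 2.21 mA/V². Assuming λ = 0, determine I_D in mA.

I_D = 0.322 mA

V_SG = V_DD − V_G = 1.75 − 0.25 = 1.5 V, so V_ov = 1.5 − 0.96 = 0.54 V.
Assume saturation: I_D = ½ k_p V_ov² = 0.5 × 2.21 × 0.54² = 0.322 mA, giving V_SD = V_DD − I_D R_D = 1.75 − 0.322 × 0.422 = 1.61 V.
V_SD = 1.61 V ≥ V_ov = 0.54 V, confirming saturation.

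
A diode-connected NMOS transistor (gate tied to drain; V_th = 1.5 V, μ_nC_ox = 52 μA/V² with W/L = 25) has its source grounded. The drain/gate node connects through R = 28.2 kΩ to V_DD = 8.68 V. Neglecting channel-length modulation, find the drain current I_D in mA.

I_D = 0.233 mA

With gate tied to drain, V_GS = V_DS ≥ V_GS − V_th, so the device is in saturation.
k_n = μ_nC_ox · (W/L) = 1.3 mA/V².
KCL at the drain: ½ k_n (V_GS − V_th)² = (V_DD − V_GS)/R.
Let x = V_GS − 1.5. Then 18.3 x² + x − 7.18 = 0, giving x = 0.599 V (positive root), so V_GS = 2.1 V.
I_D = (V_DD − V_GS)/R = (8.68 − 2.1) / 28.2 = 0.233 mA.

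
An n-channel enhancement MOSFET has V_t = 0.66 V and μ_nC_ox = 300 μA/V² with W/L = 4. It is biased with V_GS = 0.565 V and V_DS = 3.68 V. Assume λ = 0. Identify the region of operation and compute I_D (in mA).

V_GS = 0.565 V < V_t = 0.66 V, so the transistor is in cutoff.

Cutoff; I_D = 0 mA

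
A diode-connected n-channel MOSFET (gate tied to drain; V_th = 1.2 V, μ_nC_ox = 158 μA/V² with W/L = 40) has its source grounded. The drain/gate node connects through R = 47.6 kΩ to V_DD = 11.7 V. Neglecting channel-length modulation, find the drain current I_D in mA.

I_D = 0.215 mA

With gate tied to drain, V_GS = V_DS ≥ V_GS − V_th, so the device is in saturation.
k_n = μ_nC_ox · (W/L) = 6.32 mA/V².
KCL at the drain: ½ k_n (V_GS − V_th)² = (V_DD − V_GS)/R.
Let x = V_GS − 1.2. Then 150 x² + x − 10.5 = 0, giving x = 0.261 V (positive root), so V_GS = 1.46 V.
I_D = (V_DD − V_GS)/R = (11.7 − 1.46) / 47.6 = 0.215 mA.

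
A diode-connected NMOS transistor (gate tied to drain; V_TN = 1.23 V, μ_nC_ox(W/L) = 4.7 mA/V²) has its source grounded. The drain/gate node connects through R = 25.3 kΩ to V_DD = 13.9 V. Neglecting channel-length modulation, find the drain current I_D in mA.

I_D = 0.483 mA

With gate tied to drain, V_GS = V_DS ≥ V_GS − V_TN, so the device is in saturation.
KCL at the drain: ½ k_n (V_GS − V_TN)² = (V_DD − V_GS)/R.
Let x = V_GS − 1.23. Then 59.5 x² + x − 12.67 = 0, giving x = 0.453 V (positive root), so V_GS = 1.68 V.
I_D = (V_DD − V_GS)/R = (13.9 − 1.68) / 25.3 = 0.483 mA.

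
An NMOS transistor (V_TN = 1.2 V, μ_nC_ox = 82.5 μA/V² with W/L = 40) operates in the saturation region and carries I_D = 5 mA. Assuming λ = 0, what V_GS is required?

k_n = μ_nC_ox · (W/L) = 3.3 mA/V².
In saturation I_D = ½ k_n (V_GS − V_TN)², so V_GS − V_TN = √(2 I_D / k_n) = √(2 × 5 / 3.3) = 1.74 V.
V_GS = 1.2 + 1.74 = 2.94 V.

V_GS = 2.94 V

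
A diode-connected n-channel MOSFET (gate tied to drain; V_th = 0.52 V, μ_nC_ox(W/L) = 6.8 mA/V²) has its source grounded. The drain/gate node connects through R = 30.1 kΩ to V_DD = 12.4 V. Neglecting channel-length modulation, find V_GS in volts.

V_GS = 0.856 V

With gate tied to drain, V_GS = V_DS ≥ V_GS − V_th, so the device is in saturation.
KCL at the drain: ½ k_n (V_GS − V_th)² = (V_DD − V_GS)/R.
Let x = V_GS − 0.52. Then 102 x² + x − 11.88 = 0, giving x = 0.336 V (positive root), so V_GS = 0.856 V.
I_D = (V_DD − V_GS)/R = (12.4 − 0.856) / 30.1 = 0.384 mA.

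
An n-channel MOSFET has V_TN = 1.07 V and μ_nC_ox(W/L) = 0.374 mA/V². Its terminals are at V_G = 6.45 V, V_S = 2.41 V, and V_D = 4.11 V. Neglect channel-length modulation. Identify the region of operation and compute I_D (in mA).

V_GS = V_G − V_S = 6.45 − 2.41 = 4.04 V; V_DS = V_D − V_S = 4.11 − 2.41 = 1.7 V.
V_ov = V_GS − V_TN = 4.04 − 1.07 = 2.97 V.
Since V_DS = 1.7 V < V_ov = 2.97 V, the device is in the triode region.
I_D = k_n [V_ov · V_DS − ½ V_DS²] = 0.374 × [2.97 × 1.7 − 0.5 × 1.7²] = 1.35 mA.

Triode; I_D = 1.35 mA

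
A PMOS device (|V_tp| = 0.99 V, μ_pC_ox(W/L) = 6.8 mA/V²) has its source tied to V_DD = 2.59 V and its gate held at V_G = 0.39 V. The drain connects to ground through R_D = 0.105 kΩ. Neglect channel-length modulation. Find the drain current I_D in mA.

I_D = 4.98 mA

V_SG = V_DD − V_G = 2.59 − 0.39 = 2.2 V, so V_ov = 2.2 − 0.99 = 1.21 V.
Assume saturation: I_D = ½ k_p V_ov² = 0.5 × 6.8 × 1.21² = 4.98 mA, giving V_SD = V_DD − I_D R_D = 2.59 − 4.98 × 0.105 = 2.07 V.
V_SD = 2.07 V ≥ V_ov = 1.21 V, confirming saturation.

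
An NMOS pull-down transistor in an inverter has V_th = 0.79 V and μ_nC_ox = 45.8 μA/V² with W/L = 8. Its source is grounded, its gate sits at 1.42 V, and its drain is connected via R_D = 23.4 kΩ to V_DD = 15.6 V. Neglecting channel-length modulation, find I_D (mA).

I_D = 0.0727 mA

V_GS = V_G = 1.42 V, so V_ov = 1.42 − 0.79 = 0.63 V.
k_n = μ_nC_ox · (W/L) = 0.3664 mA/V².
Assume saturation: I_D = ½ k_n V_ov² = 0.5 × 0.3664 × 0.63² = 0.0727 mA, giving V_DS = V_DD − I_D R_D = 15.6 − 0.0727 × 23.4 = 13.9 V.
V_DS = 13.9 V ≥ V_ov = 0.63 V, confirming saturation.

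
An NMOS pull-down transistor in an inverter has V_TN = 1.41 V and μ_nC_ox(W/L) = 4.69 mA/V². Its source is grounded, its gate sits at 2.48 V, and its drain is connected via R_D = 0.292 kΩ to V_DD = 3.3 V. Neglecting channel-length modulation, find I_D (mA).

I_D = 2.68 mA

V_GS = V_G = 2.48 V, so V_ov = 2.48 − 1.41 = 1.07 V.
Assume saturation: I_D = ½ k_n V_ov² = 0.5 × 4.69 × 1.07² = 2.68 mA, giving V_DS = V_DD − I_D R_D = 3.3 − 2.68 × 0.292 = 2.52 V.
V_DS = 2.52 V ≥ V_ov = 1.07 V, confirming saturation.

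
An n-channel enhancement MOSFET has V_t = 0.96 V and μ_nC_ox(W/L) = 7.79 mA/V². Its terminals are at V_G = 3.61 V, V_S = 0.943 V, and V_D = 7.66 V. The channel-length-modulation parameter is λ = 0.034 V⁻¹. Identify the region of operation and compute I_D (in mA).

Saturation; I_D = 13.9 mA

V_GS = V_G − V_S = 3.61 − 0.943 = 2.67 V; V_DS = V_D − V_S = 7.66 − 0.943 = 6.72 V.
V_ov = V_GS − V_t = 2.67 − 0.96 = 1.71 V.
Since V_DS = 6.72 V ≥ V_ov = 1.71 V, the device is in saturation.
I_D = ½ k_n V_ov² (1 + λ V_DS) = 0.5 × 7.79 × 1.71² × (1 + 0.034 × 6.72) = 13.9 mA.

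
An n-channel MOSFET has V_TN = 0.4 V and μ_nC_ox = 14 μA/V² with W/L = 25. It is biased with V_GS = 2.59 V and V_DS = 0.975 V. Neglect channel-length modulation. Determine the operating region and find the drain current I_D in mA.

k_n = μ_nC_ox · (W/L) = 0.35 mA/V².
V_ov = V_GS − V_TN = 2.59 − 0.4 = 2.19 V.
Since V_DS = 0.975 V < V_ov = 2.19 V, the device is in the triode region.
I_D = k_n [V_ov · V_DS − ½ V_DS²] = 0.35 × [2.19 × 0.975 − 0.5 × 0.975²] = 0.581 mA.

Triode; I_D = 0.581 mA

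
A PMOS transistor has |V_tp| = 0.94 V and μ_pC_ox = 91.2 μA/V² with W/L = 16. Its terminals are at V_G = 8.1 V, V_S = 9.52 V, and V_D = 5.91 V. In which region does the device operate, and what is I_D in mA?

Saturation; I_D = 0.168 mA

V_SG = V_S − V_G = 9.52 − 8.1 = 1.42 V; V_SD = V_S − V_D = 9.52 − 5.91 = 3.61 V.
k_p = μ_pC_ox · (W/L) = 1.459 mA/V².
V_ov = V_SG − |V_tp| = 1.42 − 0.94 = 0.48 V.
Since V_SD = 3.61 V ≥ V_ov = 0.48 V, the device is in saturation.
I_D = ½ k_p V_ov² = 0.5 × 1.459 × 0.48² = 0.168 mA.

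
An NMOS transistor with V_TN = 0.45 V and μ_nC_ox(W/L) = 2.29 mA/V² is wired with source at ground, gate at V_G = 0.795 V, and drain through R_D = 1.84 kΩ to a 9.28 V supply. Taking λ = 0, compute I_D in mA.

I_D = 0.136 mA

V_GS = V_G = 0.795 V, so V_ov = 0.795 − 0.45 = 0.345 V.
Assume saturation: I_D = ½ k_n V_ov² = 0.5 × 2.29 × 0.345² = 0.136 mA, giving V_DS = V_DD − I_D R_D = 9.28 − 0.136 × 1.84 = 9.03 V.
V_DS = 9.03 V ≥ V_ov = 0.345 V, confirming saturation.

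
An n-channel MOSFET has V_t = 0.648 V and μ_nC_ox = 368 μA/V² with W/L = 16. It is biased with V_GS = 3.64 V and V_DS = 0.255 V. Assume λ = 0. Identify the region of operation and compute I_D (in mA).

Triode; I_D = 4.30 mA

k_n = μ_nC_ox · (W/L) = 5.888 mA/V².
V_ov = V_GS − V_t = 3.64 − 0.648 = 2.99 V.
Since V_DS = 0.255 V < V_ov = 2.99 V, the device is in the triode region.
I_D = k_n [V_ov · V_DS − ½ V_DS²] = 5.888 × [2.99 × 0.255 − 0.5 × 0.255²] = 4.3 mA.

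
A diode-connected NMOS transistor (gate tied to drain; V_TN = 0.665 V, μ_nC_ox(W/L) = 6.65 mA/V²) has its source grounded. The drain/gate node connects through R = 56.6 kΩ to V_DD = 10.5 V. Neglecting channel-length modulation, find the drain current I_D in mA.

With gate tied to drain, V_GS = V_DS ≥ V_GS − V_TN, so the device is in saturation.
KCL at the drain: ½ k_n (V_GS − V_TN)² = (V_DD − V_GS)/R.
Let x = V_GS − 0.665. Then 188 x² + x − 9.835 = 0, giving x = 0.226 V (positive root), so V_GS = 0.891 V.
I_D = (V_DD − V_GS)/R = (10.5 − 0.891) / 56.6 = 0.17 mA.

I_D = 0.170 mA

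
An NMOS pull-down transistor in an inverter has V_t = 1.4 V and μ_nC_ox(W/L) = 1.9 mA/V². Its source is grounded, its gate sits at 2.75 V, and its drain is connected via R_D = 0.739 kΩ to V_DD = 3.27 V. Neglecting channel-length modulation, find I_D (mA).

I_D = 1.73 mA

V_GS = V_G = 2.75 V, so V_ov = 2.75 − 1.4 = 1.35 V.
Assume saturation: I_D = ½ k_n V_ov² = 0.5 × 1.9 × 1.35² = 1.73 mA, giving V_DS = V_DD − I_D R_D = 3.27 − 1.73 × 0.739 = 1.99 V.
V_DS = 1.99 V ≥ V_ov = 1.35 V, confirming saturation.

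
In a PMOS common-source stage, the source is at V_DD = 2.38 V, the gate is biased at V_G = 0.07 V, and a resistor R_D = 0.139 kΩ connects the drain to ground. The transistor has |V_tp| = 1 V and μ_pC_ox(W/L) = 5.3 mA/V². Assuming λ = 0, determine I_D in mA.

V_SG = V_DD − V_G = 2.38 − 0.07 = 2.31 V, so V_ov = 2.31 − 1 = 1.31 V.
Assume saturation: I_D = ½ k_p V_ov² = 0.5 × 5.3 × 1.31² = 4.55 mA, giving V_SD = V_DD − I_D R_D = 2.38 − 4.55 × 0.139 = 1.75 V.
V_SD = 1.75 V ≥ V_ov = 1.31 V, confirming saturation.

I_D = 4.55 mA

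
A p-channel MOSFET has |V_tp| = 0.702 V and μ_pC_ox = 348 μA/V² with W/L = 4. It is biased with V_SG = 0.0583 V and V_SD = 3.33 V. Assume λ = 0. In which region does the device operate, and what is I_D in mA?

Cutoff; I_D = 0 mA

V_SG = 0.0583 V < |V_tp| = 0.702 V, so the transistor is in cutoff.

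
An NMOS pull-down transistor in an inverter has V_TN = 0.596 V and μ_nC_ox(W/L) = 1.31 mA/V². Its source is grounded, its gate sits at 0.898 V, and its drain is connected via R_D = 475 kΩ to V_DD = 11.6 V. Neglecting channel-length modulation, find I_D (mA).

V_GS = V_G = 0.898 V, so V_ov = 0.898 − 0.596 = 0.302 V.
Assume saturation: I_D = ½ k_n V_ov² = 0.5 × 1.31 × 0.302² = 0.0597 mA, giving V_DS = V_DD − I_D R_D = 11.6 − 0.0597 × 475 = -16.8 V.
But -16.8 V < V_ov = 0.302 V, so the device is actually in triode.
In triode I_D = k_n[V_ov V_DS − ½ V_DS²] and I_D = (V_DD − V_DS)/R_D. Equating: 311 V_DS² − 188.9 V_DS + 11.6 = 0, giving V_DS = 0.0693 V (the root below V_ov).
I_D = (11.6 − 0.0693) / 475 = 0.0243 mA.

I_D = 0.0243 mA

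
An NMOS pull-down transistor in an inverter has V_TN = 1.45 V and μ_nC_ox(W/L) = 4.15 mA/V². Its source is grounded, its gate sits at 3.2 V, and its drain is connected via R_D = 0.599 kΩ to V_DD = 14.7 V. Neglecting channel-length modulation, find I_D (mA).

V_GS = V_G = 3.2 V, so V_ov = 3.2 − 1.45 = 1.75 V.
Assume saturation: I_D = ½ k_n V_ov² = 0.5 × 4.15 × 1.75² = 6.35 mA, giving V_DS = V_DD − I_D R_D = 14.7 − 6.35 × 0.599 = 10.9 V.
V_DS = 10.9 V ≥ V_ov = 1.75 V, confirming saturation.

I_D = 6.35 mA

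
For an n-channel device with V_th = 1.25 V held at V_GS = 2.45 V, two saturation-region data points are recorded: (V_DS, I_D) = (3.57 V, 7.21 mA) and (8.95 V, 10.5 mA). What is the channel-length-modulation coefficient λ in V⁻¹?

λ = 0.122 V⁻¹

With V_GS fixed, I_D ∝ (1 + λ V_DS) in saturation, so I_D2/I_D1 = (1 + λ V_DS2)/(1 + λ V_DS1).
10.5/7.21 = 1.456 = (1 + 8.95 λ)/(1 + 3.57 λ).
Solving: λ (I_D1 V_DS2 − I_D2 V_DS1) = I_D2 − I_D1, so λ = (10.5 − 7.21) / (7.21 × 8.95 − 10.5 × 3.57) = 3.29 / 27 = 0.122 V⁻¹.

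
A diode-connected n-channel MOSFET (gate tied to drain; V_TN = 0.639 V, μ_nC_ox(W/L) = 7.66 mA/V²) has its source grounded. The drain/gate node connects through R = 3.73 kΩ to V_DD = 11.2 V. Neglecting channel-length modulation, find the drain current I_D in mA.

With gate tied to drain, V_GS = V_DS ≥ V_GS − V_TN, so the device is in saturation.
KCL at the drain: ½ k_n (V_GS − V_TN)² = (V_DD − V_GS)/R.
Let x = V_GS − 0.639. Then 14.3 x² + x − 10.56 = 0, giving x = 0.826 V (positive root), so V_GS = 1.46 V.
I_D = (V_DD − V_GS)/R = (11.2 − 1.46) / 3.73 = 2.61 mA.

I_D = 2.61 mA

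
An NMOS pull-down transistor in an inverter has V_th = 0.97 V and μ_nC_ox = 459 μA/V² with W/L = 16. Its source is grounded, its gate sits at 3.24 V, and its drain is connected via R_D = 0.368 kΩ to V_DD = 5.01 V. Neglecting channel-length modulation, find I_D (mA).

V_GS = V_G = 3.24 V, so V_ov = 3.24 − 0.97 = 2.27 V.
k_n = μ_nC_ox · (W/L) = 7.344 mA/V².
Assume saturation: I_D = ½ k_n V_ov² = 0.5 × 7.344 × 2.27² = 18.9 mA, giving V_DS = V_DD − I_D R_D = 5.01 − 18.9 × 0.368 = -1.95 V.
But -1.95 V < V_ov = 2.27 V, so the device is actually in triode.
In triode I_D = k_n[V_ov V_DS − ½ V_DS²] and I_D = (V_DD − V_DS)/R_D. Equating: 1.35 V_DS² − 7.135 V_DS + 5.01 = 0, giving V_DS = 0.834 V (the root below V_ov).
I_D = (5.01 − 0.834) / 0.368 = 11.3 mA.

I_D = 11.3 mA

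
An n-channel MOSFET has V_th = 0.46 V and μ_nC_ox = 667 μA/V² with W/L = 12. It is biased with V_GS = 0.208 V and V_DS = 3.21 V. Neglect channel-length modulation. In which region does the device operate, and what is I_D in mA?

Cutoff; I_D = 0 mA

V_GS = 0.208 V < V_th = 0.46 V, so the transistor is in cutoff.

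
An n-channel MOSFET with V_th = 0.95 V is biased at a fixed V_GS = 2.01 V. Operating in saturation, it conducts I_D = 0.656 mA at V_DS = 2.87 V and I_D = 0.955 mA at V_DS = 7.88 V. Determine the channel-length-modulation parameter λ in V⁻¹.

λ = 0.123 V⁻¹

With V_GS fixed, I_D ∝ (1 + λ V_DS) in saturation, so I_D2/I_D1 = (1 + λ V_DS2)/(1 + λ V_DS1).
0.955/0.656 = 1.456 = (1 + 7.88 λ)/(1 + 2.87 λ).
Solving: λ (I_D1 V_DS2 − I_D2 V_DS1) = I_D2 − I_D1, so λ = (0.955 − 0.656) / (0.656 × 7.88 − 0.955 × 2.87) = 0.299 / 2.43 = 0.123 V⁻¹.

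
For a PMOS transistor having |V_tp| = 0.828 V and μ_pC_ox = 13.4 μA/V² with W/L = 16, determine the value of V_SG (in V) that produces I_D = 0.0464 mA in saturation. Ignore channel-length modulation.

V_SG = 1.49 V

k_p = μ_pC_ox · (W/L) = 0.2144 mA/V².
In saturation I_D = ½ k_p (V_SG − |V_tp|)², so V_SG − |V_tp| = √(2 I_D / k_p) = √(2 × 0.0464 / 0.2144) = 0.658 V.
V_SG = 0.828 + 0.658 = 1.49 V.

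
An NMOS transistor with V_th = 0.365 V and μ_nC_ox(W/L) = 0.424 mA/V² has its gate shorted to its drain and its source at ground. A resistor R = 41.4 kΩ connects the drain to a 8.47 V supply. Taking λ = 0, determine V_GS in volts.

With gate tied to drain, V_GS = V_DS ≥ V_GS − V_th, so the device is in saturation.
KCL at the drain: ½ k_n (V_GS − V_th)² = (V_DD − V_GS)/R.
Let x = V_GS − 0.365. Then 8.78 x² + x − 8.105 = 0, giving x = 0.906 V (positive root), so V_GS = 1.27 V.
I_D = (V_DD − V_GS)/R = (8.47 − 1.27) / 41.4 = 0.174 mA.

V_GS = 1.27 V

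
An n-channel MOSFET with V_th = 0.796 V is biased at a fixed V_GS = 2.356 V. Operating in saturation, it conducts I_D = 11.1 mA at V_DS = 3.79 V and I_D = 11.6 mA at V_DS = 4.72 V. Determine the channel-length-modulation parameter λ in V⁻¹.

With V_GS fixed, I_D ∝ (1 + λ V_DS) in saturation, so I_D2/I_D1 = (1 + λ V_DS2)/(1 + λ V_DS1).
11.6/11.1 = 1.045 = (1 + 4.72 λ)/(1 + 3.79 λ).
Solving: λ (I_D1 V_DS2 − I_D2 V_DS1) = I_D2 − I_D1, so λ = (11.6 − 11.1) / (11.1 × 4.72 − 11.6 × 3.79) = 0.5 / 8.43 = 0.0593 V⁻¹.

λ = 0.0593 V⁻¹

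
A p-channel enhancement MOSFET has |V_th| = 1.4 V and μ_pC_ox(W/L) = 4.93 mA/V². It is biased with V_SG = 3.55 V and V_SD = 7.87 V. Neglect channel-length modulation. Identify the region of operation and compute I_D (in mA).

V_ov = V_SG − |V_th| = 3.55 − 1.4 = 2.15 V.
Since V_SD = 7.87 V ≥ V_ov = 2.15 V, the device is in saturation.
I_D = ½ k_p V_ov² = 0.5 × 4.93 × 2.15² = 11.4 mA.

Saturation; I_D = 11.4 mA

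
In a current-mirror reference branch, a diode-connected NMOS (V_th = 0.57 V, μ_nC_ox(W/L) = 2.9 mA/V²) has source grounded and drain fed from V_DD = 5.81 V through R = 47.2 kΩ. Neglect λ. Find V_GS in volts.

V_GS = 0.839 V

With gate tied to drain, V_GS = V_DS ≥ V_GS − V_th, so the device is in saturation.
KCL at the drain: ½ k_n (V_GS − V_th)² = (V_DD − V_GS)/R.
Let x = V_GS − 0.57. Then 68.4 x² + x − 5.24 = 0, giving x = 0.269 V (positive root), so V_GS = 0.839 V.
I_D = (V_DD − V_GS)/R = (5.81 − 0.839) / 47.2 = 0.105 mA.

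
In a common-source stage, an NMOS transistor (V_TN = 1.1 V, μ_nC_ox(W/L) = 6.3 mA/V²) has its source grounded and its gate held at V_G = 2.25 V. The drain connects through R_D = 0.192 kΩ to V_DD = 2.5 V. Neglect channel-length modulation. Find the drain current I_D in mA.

I_D = 4.17 mA

V_GS = V_G = 2.25 V, so V_ov = 2.25 − 1.1 = 1.15 V.
Assume saturation: I_D = ½ k_n V_ov² = 0.5 × 6.3 × 1.15² = 4.17 mA, giving V_DS = V_DD − I_D R_D = 2.5 − 4.17 × 0.192 = 1.7 V.
V_DS = 1.7 V ≥ V_ov = 1.15 V, confirming saturation.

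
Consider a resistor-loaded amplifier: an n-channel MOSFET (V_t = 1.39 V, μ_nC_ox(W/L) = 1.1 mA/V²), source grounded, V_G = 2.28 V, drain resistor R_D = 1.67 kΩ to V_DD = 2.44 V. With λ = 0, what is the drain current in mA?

I_D = 0.436 mA

V_GS = V_G = 2.28 V, so V_ov = 2.28 − 1.39 = 0.89 V.
Assume saturation: I_D = ½ k_n V_ov² = 0.5 × 1.1 × 0.89² = 0.436 mA, giving V_DS = V_DD − I_D R_D = 2.44 − 0.436 × 1.67 = 1.71 V.
V_DS = 1.71 V ≥ V_ov = 0.89 V, confirming saturation.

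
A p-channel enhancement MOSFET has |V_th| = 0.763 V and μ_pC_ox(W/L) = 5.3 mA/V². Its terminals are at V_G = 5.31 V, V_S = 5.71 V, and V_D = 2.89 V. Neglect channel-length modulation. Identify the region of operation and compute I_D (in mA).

Cutoff; I_D = 0 mA

V_SG = V_S − V_G = 5.71 − 5.31 = 0.4 V; V_SD = V_S − V_D = 5.71 − 2.89 = 2.82 V.
V_SG = 0.4 V < |V_th| = 0.763 V, so the transistor is in cutoff.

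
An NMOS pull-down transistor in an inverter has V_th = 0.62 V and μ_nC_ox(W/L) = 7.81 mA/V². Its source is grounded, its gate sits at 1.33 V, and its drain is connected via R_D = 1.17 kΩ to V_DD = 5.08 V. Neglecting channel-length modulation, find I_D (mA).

I_D = 1.97 mA

V_GS = V_G = 1.33 V, so V_ov = 1.33 − 0.62 = 0.71 V.
Assume saturation: I_D = ½ k_n V_ov² = 0.5 × 7.81 × 0.71² = 1.97 mA, giving V_DS = V_DD − I_D R_D = 5.08 − 1.97 × 1.17 = 2.78 V.
V_DS = 2.78 V ≥ V_ov = 0.71 V, confirming saturation.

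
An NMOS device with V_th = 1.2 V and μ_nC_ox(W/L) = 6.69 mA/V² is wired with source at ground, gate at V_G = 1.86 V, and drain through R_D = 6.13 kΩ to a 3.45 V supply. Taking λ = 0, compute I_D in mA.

V_GS = V_G = 1.86 V, so V_ov = 1.86 − 1.2 = 0.66 V.
Assume saturation: I_D = ½ k_n V_ov² = 0.5 × 6.69 × 0.66² = 1.46 mA, giving V_DS = V_DD − I_D R_D = 3.45 − 1.46 × 6.13 = -5.48 V.
But -5.48 V < V_ov = 0.66 V, so the device is actually in triode.
In triode I_D = k_n[V_ov V_DS − ½ V_DS²] and I_D = (V_DD − V_DS)/R_D. Equating: 20.5 V_DS² − 28.07 V_DS + 3.45 = 0, giving V_DS = 0.137 V (the root below V_ov).
I_D = (3.45 − 0.137) / 6.13 = 0.541 mA.

I_D = 0.541 mA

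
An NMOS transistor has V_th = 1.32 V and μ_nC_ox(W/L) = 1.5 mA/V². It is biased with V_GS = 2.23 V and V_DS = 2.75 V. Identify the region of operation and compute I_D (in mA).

Saturation; I_D = 0.621 mA

V_ov = V_GS − V_th = 2.23 − 1.32 = 0.91 V.
Since V_DS = 2.75 V ≥ V_ov = 0.91 V, the device is in saturation.
I_D = ½ k_n V_ov² = 0.5 × 1.5 × 0.91² = 0.621 mA.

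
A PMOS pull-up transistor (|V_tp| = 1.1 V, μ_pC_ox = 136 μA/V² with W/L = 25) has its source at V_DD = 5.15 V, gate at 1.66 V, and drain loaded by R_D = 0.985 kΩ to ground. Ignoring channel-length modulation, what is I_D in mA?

I_D = 4.57 mA

V_SG = V_DD − V_G = 5.15 − 1.66 = 3.49 V, so V_ov = 3.49 − 1.1 = 2.39 V.
k_p = μ_pC_ox · (W/L) = 3.4 mA/V².
Assume saturation: I_D = ½ k_p V_ov² = 0.5 × 3.4 × 2.39² = 9.71 mA, giving V_SD = V_DD − I_D R_D = 5.15 − 9.71 × 0.985 = -4.41 V.
But -4.41 V < V_ov = 2.39 V, so the device is actually in triode.
In triode I_D = k_p[V_ov V_SD − ½ V_SD²] and I_D = (V_DD − V_SD)/R_D. Equating: 1.67 V_SD² − 9.004 V_SD + 5.15 = 0, giving V_SD = 0.651 V (the root below V_ov).
I_D = (5.15 − 0.651) / 0.985 = 4.57 mA.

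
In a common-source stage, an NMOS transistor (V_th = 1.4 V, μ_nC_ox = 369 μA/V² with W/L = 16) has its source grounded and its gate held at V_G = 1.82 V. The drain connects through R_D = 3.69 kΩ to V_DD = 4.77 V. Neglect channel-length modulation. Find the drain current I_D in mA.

V_GS = V_G = 1.82 V, so V_ov = 1.82 − 1.4 = 0.42 V.
k_n = μ_nC_ox · (W/L) = 5.904 mA/V².
Assume saturation: I_D = ½ k_n V_ov² = 0.5 × 5.904 × 0.42² = 0.521 mA, giving V_DS = V_DD − I_D R_D = 4.77 − 0.521 × 3.69 = 2.85 V.
V_DS = 2.85 V ≥ V_ov = 0.42 V, confirming saturation.

I_D = 0.521 mA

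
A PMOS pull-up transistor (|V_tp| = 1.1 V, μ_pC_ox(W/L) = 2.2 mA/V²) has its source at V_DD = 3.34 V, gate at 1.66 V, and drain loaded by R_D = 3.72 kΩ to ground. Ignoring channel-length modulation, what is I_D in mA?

V_SG = V_DD − V_G = 3.34 − 1.66 = 1.68 V, so V_ov = 1.68 − 1.1 = 0.58 V.
Assume saturation: I_D = ½ k_p V_ov² = 0.5 × 2.2 × 0.58² = 0.37 mA, giving V_SD = V_DD − I_D R_D = 3.34 − 0.37 × 3.72 = 1.96 V.
V_SD = 1.96 V ≥ V_ov = 0.58 V, confirming saturation.

I_D = 0.370 mA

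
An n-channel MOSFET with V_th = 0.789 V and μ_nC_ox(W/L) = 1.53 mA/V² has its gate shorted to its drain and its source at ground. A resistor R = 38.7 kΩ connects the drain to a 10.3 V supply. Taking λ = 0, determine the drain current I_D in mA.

With gate tied to drain, V_GS = V_DS ≥ V_GS − V_th, so the device is in saturation.
KCL at the drain: ½ k_n (V_GS − V_th)² = (V_DD − V_GS)/R.
Let x = V_GS − 0.789. Then 29.6 x² + x − 9.511 = 0, giving x = 0.55 V (positive root), so V_GS = 1.34 V.
I_D = (V_DD − V_GS)/R = (10.3 − 1.34) / 38.7 = 0.232 mA.

I_D = 0.232 mA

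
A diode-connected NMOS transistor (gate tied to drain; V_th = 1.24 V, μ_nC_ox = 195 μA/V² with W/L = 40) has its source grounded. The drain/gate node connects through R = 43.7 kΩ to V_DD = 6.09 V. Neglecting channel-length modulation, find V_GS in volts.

V_GS = 1.41 V

With gate tied to drain, V_GS = V_DS ≥ V_GS − V_th, so the device is in saturation.
k_n = μ_nC_ox · (W/L) = 7.8 mA/V².
KCL at the drain: ½ k_n (V_GS − V_th)² = (V_DD − V_GS)/R.
Let x = V_GS − 1.24. Then 170 x² + x − 4.85 = 0, giving x = 0.166 V (positive root), so V_GS = 1.41 V.
I_D = (V_DD − V_GS)/R = (6.09 − 1.41) / 43.7 = 0.107 mA.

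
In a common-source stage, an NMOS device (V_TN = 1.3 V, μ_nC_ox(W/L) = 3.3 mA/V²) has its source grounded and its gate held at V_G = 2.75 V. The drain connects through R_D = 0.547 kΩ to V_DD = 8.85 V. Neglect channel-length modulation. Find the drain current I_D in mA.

V_GS = V_G = 2.75 V, so V_ov = 2.75 − 1.3 = 1.45 V.
Assume saturation: I_D = ½ k_n V_ov² = 0.5 × 3.3 × 1.45² = 3.47 mA, giving V_DS = V_DD − I_D R_D = 8.85 − 3.47 × 0.547 = 6.95 V.
V_DS = 6.95 V ≥ V_ov = 1.45 V, confirming saturation.

I_D = 3.47 mA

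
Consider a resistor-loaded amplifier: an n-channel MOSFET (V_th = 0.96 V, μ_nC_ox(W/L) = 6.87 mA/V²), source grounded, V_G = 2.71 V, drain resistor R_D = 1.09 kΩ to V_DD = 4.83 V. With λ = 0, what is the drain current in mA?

I_D = 4.08 mA

V_GS = V_G = 2.71 V, so V_ov = 2.71 − 0.96 = 1.75 V.
Assume saturation: I_D = ½ k_n V_ov² = 0.5 × 6.87 × 1.75² = 10.5 mA, giving V_DS = V_DD − I_D R_D = 4.83 − 10.5 × 1.09 = -6.64 V.
But -6.64 V < V_ov = 1.75 V, so the device is actually in triode.
In triode I_D = k_n[V_ov V_DS − ½ V_DS²] and I_D = (V_DD − V_DS)/R_D. Equating: 3.74 V_DS² − 14.1 V_DS + 4.83 = 0, giving V_DS = 0.381 V (the root below V_ov).
I_D = (4.83 − 0.381) / 1.09 = 4.08 mA.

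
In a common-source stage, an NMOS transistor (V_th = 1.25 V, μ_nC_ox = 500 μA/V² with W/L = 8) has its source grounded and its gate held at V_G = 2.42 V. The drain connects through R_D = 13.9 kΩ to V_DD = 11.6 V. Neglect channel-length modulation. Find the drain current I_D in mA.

V_GS = V_G = 2.42 V, so V_ov = 2.42 − 1.25 = 1.17 V.
k_n = μ_nC_ox · (W/L) = 4 mA/V².
Assume saturation: I_D = ½ k_n V_ov² = 0.5 × 4 × 1.17² = 2.74 mA, giving V_DS = V_DD − I_D R_D = 11.6 − 2.74 × 13.9 = -26.5 V.
But -26.5 V < V_ov = 1.17 V, so the device is actually in triode.
In triode I_D = k_n[V_ov V_DS − ½ V_DS²] and I_D = (V_DD − V_DS)/R_D. Equating: 27.8 V_DS² − 66.05 V_DS + 11.6 = 0, giving V_DS = 0.191 V (the root below V_ov).
I_D = (11.6 − 0.191) / 13.9 = 0.821 mA.

I_D = 0.821 mA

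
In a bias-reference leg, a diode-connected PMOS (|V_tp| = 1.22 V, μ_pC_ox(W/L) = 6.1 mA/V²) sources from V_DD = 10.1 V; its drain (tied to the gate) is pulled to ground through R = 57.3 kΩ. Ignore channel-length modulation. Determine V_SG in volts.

V_SG = 1.44 V

With gate tied to drain, V_SG = V_SD ≥ V_SG − |V_tp|, so the device is in saturation.
KCL at the drain: ½ k_p (V_SG − |V_tp|)² = (V_DD − V_SG)/R.
Let x = V_SG − 1.22. Then 175 x² + x − 8.88 = 0, giving x = 0.223 V (positive root), so V_SG = 1.44 V.
I_D = (V_DD − V_SG)/R = (10.1 − 1.44) / 57.3 = 0.151 mA.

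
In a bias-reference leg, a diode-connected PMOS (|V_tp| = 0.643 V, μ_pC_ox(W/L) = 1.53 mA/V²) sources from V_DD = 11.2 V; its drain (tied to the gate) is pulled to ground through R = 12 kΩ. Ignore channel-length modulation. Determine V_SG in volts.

V_SG = 1.66 V

With gate tied to drain, V_SG = V_SD ≥ V_SG − |V_tp|, so the device is in saturation.
KCL at the drain: ½ k_p (V_SG − |V_tp|)² = (V_DD − V_SG)/R.
Let x = V_SG − 0.643. Then 9.18 x² + x − 10.56 = 0, giving x = 1.02 V (positive root), so V_SG = 1.66 V.
I_D = (V_DD − V_SG)/R = (11.2 − 1.66) / 12 = 0.795 mA.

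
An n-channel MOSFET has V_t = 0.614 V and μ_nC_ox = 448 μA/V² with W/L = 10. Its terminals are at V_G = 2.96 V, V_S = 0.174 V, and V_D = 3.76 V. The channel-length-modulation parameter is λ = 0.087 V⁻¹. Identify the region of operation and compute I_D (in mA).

Saturation; I_D = 13.9 mA

V_GS = V_G − V_S = 2.96 − 0.174 = 2.79 V; V_DS = V_D − V_S = 3.76 − 0.174 = 3.59 V.
k_n = μ_nC_ox · (W/L) = 4.48 mA/V².
V_ov = V_GS − V_t = 2.79 − 0.614 = 2.17 V.
Since V_DS = 3.59 V ≥ V_ov = 2.17 V, the device is in saturation.
I_D = ½ k_n V_ov² (1 + λ V_DS) = 0.5 × 4.48 × 2.17² × (1 + 0.087 × 3.59) = 13.9 mA.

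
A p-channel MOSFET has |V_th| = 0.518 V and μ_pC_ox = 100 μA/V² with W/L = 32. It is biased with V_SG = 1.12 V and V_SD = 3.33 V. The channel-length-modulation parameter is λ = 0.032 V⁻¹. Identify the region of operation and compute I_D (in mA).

Saturation; I_D = 0.642 mA

k_p = μ_pC_ox · (W/L) = 3.2 mA/V².
V_ov = V_SG − |V_th| = 1.12 − 0.518 = 0.602 V.
Since V_SD = 3.33 V ≥ V_ov = 0.602 V, the device is in saturation.
I_D = ½ k_p V_ov² (1 + λ V_SD) = 0.5 × 3.2 × 0.602² × (1 + 0.032 × 3.33) = 0.642 mA.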